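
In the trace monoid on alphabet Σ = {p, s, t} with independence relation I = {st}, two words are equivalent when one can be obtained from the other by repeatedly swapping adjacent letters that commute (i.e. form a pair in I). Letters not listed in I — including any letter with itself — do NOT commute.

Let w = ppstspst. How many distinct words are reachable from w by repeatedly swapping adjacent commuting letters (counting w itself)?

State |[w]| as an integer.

6

0(p) covers ∅
1(p) covers 0:p
2(s) covers 1:p
3(t) covers 1:p
4(s) covers 2:s
5(p) covers 3:t, 4:s
6(s) covers 5:p
7(t) covers 5:p
floor of heap: 0:p
completions by unplaced set U, small U first (add the entries for U minus each lowest piece of U):
  |U|=1: {6}:1  {7}:1
  |U|=2: {6,7}:2
  |U|=3: {5,6,7}:2
  |U|=4: {3,5,6,7}:2  {4,5,6,7}:2
  |U|=5: {2,4,5,6,7}:2  {3,4,5,6,7}:4
  |U|=6: {2,3,4,5,6,7}:6
  start at 0(p): 6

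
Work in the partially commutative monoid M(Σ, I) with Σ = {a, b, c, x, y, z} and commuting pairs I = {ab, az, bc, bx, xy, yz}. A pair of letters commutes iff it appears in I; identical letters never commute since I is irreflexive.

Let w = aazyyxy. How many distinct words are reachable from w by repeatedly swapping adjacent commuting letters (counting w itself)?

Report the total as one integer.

#0=a has no predecessor
#1=a depends on [0:a]
#2=z has no predecessor
#3=y depends on [1:a]
#4=y depends on [3:y]
#5=x depends on [1:a, 2:z]
#6=y depends on [4:y]
sources: [0:a, 2:z]
N(rest) = Σ N(rest − s) over sources s of rest; N(one piece) = 1:
  size 1 → [5]=1  [6]=1
  size 2 → [2,5]=1  [4,6]=1  [5,6]=2
  size 3 → [2,5,6]=3  [3,4,6]=1  [4,5,6]=3
  size 4 → [2,4,5,6]=6  [3,4,5,6]=4
  size 5 → [1,3,4,5,6]=4  [2,3,4,5,6]=10
  first=0(a) contributes 14
  first=2(z) contributes 4
|[w]| = 18

18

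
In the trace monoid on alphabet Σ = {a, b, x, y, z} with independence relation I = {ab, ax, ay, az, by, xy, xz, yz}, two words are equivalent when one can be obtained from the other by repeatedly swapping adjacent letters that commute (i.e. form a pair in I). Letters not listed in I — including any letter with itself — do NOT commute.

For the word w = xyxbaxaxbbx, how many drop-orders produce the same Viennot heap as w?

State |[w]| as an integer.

495

drop 0:x onto floor
drop 1:y onto floor
drop 2:x onto {0:x}
drop 3:b onto {2:x}
drop 4:a onto floor
drop 5:x onto {3:b}
drop 6:a onto {4:a}
drop 7:x onto {5:x}
drop 8:b onto {7:x}
drop 9:b onto {8:b}
drop 10:x onto {9:b}
ground layer = {0:x, 1:y, 4:a}
drop-orders for the pieces not yet dropped (sum over which currently-grounded one goes next):
  1 to go: {1} 1  {6} 1  {10} 1
  2 to go: {1,6} 2  {1,10} 2  {4,6} 1  {6,10} 2  {9,10} 1
  3 to go: {1,4,6} 3  {1,6,10} 6  {1,9,10} 3  {4,6,10} 3  {6,9,10} 3  {8,9,10} 1
  4 to go: {1,4,6,10} 12  {1,6,9,10} 12  {1,8,9,10} 4  {4,6,9,10} 6  {6,8,9,10} 4  {7,8,9,10} 1
  5 to go: {1,4,6,9,10} 30  {1,6,8,9,10} 20  {1,7,8,9,10} 5  {4,6,8,9,10} 10  {5,7,8,9,10} 1  {6,7,8,9,10} 5
  6 to go: {1,4,6,8,9,10} 60  {1,5,7,8,9,10} 6  {1,6,7,8,9,10} 30  {3,5,7,8,9,10} 1  {4,6,7,8,9,10} 15  {5,6,7,8,9,10} 6
  7 to go: {1,3,5,7,8,9,10} 7  {1,4,6,7,8,9,10} 105  {1,5,6,7,8,9,10} 42  {2,3,5,7,8,9,10} 1  {3,5,6,7,8,9,10} 7  {4,5,6,7,8,9,10} 21
  8 to go: {0,2,3,5,7,8,9,10} 1  {1,2,3,5,7,8,9,10} 8  {1,3,5,6,7,8,9,10} 56  {1,4,5,6,7,8,9,10} 168  {2,3,5,6,7,8,9,10} 8  {3,4,5,6,7,8,9,10} 28
  9 to go: {0,1,2,3,5,7,8,9,10} 9  {0,2,3,5,6,7,8,9,10} 9  {1,2,3,5,6,7,8,9,10} 72  {1,3,4,5,6,7,8,9,10} 252  {2,3,4,5,6,7,8,9,10} 36
  if 0:x drops first: 360 orders
  if 1:y drops first: 45 orders
  if 4:a drops first: 90 orders
heap linearizations: 495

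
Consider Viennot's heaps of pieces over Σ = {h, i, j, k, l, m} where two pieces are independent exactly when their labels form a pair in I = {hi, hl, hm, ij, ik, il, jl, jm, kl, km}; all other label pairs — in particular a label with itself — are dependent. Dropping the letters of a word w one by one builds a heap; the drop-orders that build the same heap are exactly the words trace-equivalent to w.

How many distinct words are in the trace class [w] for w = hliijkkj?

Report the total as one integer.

piece 0:h — minimal
piece 1:l — minimal
piece 2:i — minimal
piece 3:i rests on {2:i}
piece 4:j rests on {0:h}
piece 5:k rests on {4:j}
piece 6:k rests on {5:k}
piece 7:j rests on {6:k}
minimal pieces: {0:h, 1:l, 2:i}
ways to finish when only these pieces remain (= sum over removing one remaining piece with nothing left below it):
  1 left: {1}→1  {3}→1  {7}→1
  2 left: {1,3}→2  {1,7}→2  {2,3}→1  {3,7}→2  {6,7}→1
  3 left: {1,2,3}→3  {1,3,7}→6  {1,6,7}→3  {2,3,7}→3  {3,6,7}→3  {5,6,7}→1
  4 left: {1,2,3,7}→12  {1,3,6,7}→12  {1,5,6,7}→4  {2,3,6,7}→6  {3,5,6,7}→4  {4,5,6,7}→1
  5 left: {0,4,5,6,7}→1  {1,2,3,6,7}→30  {1,3,5,6,7}→20  {1,4,5,6,7}→5  {2,3,5,6,7}→10  {3,4,5,6,7}→5
  6 left: {0,1,4,5,6,7}→6  {0,3,4,5,6,7}→6  {1,2,3,5,6,7}→60  {1,3,4,5,6,7}→30  {2,3,4,5,6,7}→15
  placing 0:h first → 105 extensions
  placing 1:l first → 21 extensions
  placing 2:i first → 42 extensions
total linear extensions = 168

168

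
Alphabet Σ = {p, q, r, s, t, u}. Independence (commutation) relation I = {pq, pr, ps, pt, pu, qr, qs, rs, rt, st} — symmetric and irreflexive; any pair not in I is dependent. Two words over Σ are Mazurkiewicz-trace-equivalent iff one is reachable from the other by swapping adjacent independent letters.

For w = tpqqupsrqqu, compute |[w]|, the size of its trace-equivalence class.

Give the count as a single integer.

660

piece 0:t — minimal
piece 1:p — minimal
piece 2:q rests on {0:t}
piece 3:q rests on {2:q}
piece 4:u rests on {3:q}
piece 5:p rests on {1:p}
piece 6:s rests on {4:u}
piece 7:r rests on {4:u}
piece 8:q rests on {4:u}
piece 9:q rests on {8:q}
piece 10:u rests on {6:s, 7:r, 9:q}
minimal pieces: {0:t, 1:p}
ways to finish when only these pieces remain (= sum over removing one remaining piece with nothing left below it):
  1 left: {5}→1  {10}→1
  2 left: {1,5}→1  {5,10}→2  {6,10}→1  {7,10}→1  {9,10}→1
  3 left: {1,5,10}→3  {5,6,10}→3  {5,7,10}→3  {5,9,10}→3  {6,7,10}→2  {6,9,10}→2  {7,9,10}→2  {8,9,10}→1
  4 left: {1,5,6,10}→6  {1,5,7,10}→6  {1,5,9,10}→6  {5,6,7,10}→8  {5,6,9,10}→8  {5,7,9,10}→8  {5,8,9,10}→4  {6,7,9,10}→6  {6,8,9,10}→3  {7,8,9,10}→3
  5 left: {1,5,6,7,10}→20  {1,5,6,9,10}→20  {1,5,7,9,10}→20  {1,5,8,9,10}→10  {5,6,7,9,10}→30  {5,6,8,9,10}→15  {5,7,8,9,10}→15  {6,7,8,9,10}→12
  6 left: {1,5,6,7,9,10}→90  {1,5,6,8,9,10}→45  {1,5,7,8,9,10}→45  {4,6,7,8,9,10}→12  {5,6,7,8,9,10}→72
  7 left: {1,5,6,7,8,9,10}→252  {3,4,6,7,8,9,10}→12  {4,5,6,7,8,9,10}→84
  8 left: {1,4,5,6,7,8,9,10}→336  {2,3,4,6,7,8,9,10}→12  {3,4,5,6,7,8,9,10}→96
  9 left: {0,2,3,4,6,7,8,9,10}→12  {1,3,4,5,6,7,8,9,10}→432  {2,3,4,5,6,7,8,9,10}→108
  placing 0:t first → 540 extensions
  placing 1:p first → 120 extensions
total linear extensions = 660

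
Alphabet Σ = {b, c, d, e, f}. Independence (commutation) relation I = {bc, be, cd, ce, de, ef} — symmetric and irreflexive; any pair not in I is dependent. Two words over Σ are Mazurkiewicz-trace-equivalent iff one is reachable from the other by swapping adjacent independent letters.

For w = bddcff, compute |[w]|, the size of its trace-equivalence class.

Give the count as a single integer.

piece 0:b — minimal
piece 1:d rests on {0:b}
piece 2:d rests on {1:d}
piece 3:c — minimal
piece 4:f rests on {2:d, 3:c}
piece 5:f rests on {4:f}
minimal pieces: {0:b, 3:c}
ways to finish when only these pieces remain (= sum over removing one remaining piece with nothing left below it):
  1 left: {5}→1
  2 left: {4,5}→1
  3 left: {2,4,5}→1  {3,4,5}→1
  4 left: {1,2,4,5}→1  {2,3,4,5}→2
  placing 0:b first → 3 extensions
  placing 3:c first → 1 extensions
total linear extensions = 4

4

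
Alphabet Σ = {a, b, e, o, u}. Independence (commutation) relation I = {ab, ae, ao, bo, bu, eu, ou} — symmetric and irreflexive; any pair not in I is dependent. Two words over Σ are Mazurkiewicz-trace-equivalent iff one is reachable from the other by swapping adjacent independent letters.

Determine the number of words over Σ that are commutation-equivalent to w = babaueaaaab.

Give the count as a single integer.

330

0(b) covers ∅
1(a) covers ∅
2(b) covers 0:b
3(a) covers 1:a
4(u) covers 3:a
5(e) covers 2:b
6(a) covers 4:u
7(a) covers 6:a
8(a) covers 7:a
9(a) covers 8:a
10(b) covers 5:e
floor of heap: 0:b, 1:a
completions by unplaced set U, small U first (add the entries for U minus each lowest piece of U):
  |U|=1: {9}:1  {10}:1
  |U|=2: {5,10}:1  {8,9}:1  {9,10}:2
  |U|=3: {2,5,10}:1  {5,9,10}:3  {7,8,9}:1  {8,9,10}:3
  |U|=4: {0,2,5,10}:1  {2,5,9,10}:4  {5,8,9,10}:6  {6,7,8,9}:1  {7,8,9,10}:4
  |U|=5: {0,2,5,9,10}:5  {2,5,8,9,10}:10  {4,6,7,8,9}:1  {5,7,8,9,10}:10  {6,7,8,9,10}:5
  |U|=6: {0,2,5,8,9,10}:15  {2,5,7,8,9,10}:20  {3,4,6,7,8,9}:1  {4,6,7,8,9,10}:6  {5,6,7,8,9,10}:15
  |U|=7: {0,2,5,7,8,9,10}:35  {1,3,4,6,7,8,9}:1  {2,5,6,7,8,9,10}:35  {3,4,6,7,8,9,10}:7  {4,5,6,7,8,9,10}:21
  |U|=8: {0,2,5,6,7,8,9,10}:70  {1,3,4,6,7,8,9,10}:8  {2,4,5,6,7,8,9,10}:56  {3,4,5,6,7,8,9,10}:28
  |U|=9: {0,2,4,5,6,7,8,9,10}:126  {1,3,4,5,6,7,8,9,10}:36  {2,3,4,5,6,7,8,9,10}:84
  start at 0(b): 120
  start at 1(a): 210
sum over floor = 330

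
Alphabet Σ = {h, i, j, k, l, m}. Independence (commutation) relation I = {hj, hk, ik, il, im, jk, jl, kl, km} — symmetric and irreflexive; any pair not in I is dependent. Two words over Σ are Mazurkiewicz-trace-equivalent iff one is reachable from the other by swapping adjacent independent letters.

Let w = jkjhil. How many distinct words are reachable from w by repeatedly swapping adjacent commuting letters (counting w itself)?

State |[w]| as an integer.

54

piece 0:j — minimal
piece 1:k — minimal
piece 2:j rests on {0:j}
piece 3:h — minimal
piece 4:i rests on {2:j, 3:h}
piece 5:l rests on {3:h}
minimal pieces: {0:j, 1:k, 3:h}
ways to finish when only these pieces remain (= sum over removing one remaining piece with nothing left below it):
  1 left: {1}→1  {4}→1  {5}→1
  2 left: {1,4}→2  {1,5}→2  {2,4}→1  {4,5}→2
  3 left: {0,2,4}→1  {1,2,4}→3  {1,4,5}→6  {2,4,5}→3  {3,4,5}→2
  4 left: {0,1,2,4}→4  {0,2,4,5}→4  {1,2,4,5}→12  {1,3,4,5}→8  {2,3,4,5}→5
  placing 0:j first → 25 extensions
  placing 1:k first → 9 extensions
  placing 3:h first → 20 extensions
total linear extensions = 54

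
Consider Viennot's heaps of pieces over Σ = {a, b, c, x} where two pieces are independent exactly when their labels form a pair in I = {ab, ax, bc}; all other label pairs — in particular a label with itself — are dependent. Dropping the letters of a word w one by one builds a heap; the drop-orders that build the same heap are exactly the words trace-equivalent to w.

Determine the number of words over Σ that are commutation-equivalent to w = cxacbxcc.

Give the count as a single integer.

5

#0=c has no predecessor
#1=x depends on [0:c]
#2=a depends on [0:c]
#3=c depends on [1:x, 2:a]
#4=b depends on [1:x]
#5=x depends on [3:c, 4:b]
#6=c depends on [5:x]
#7=c depends on [6:c]
sources: [0:c]
N(rest) = Σ N(rest − s) over sources s of rest; N(one piece) = 1:
  size 1 → [7]=1
  size 2 → [6,7]=1
  size 3 → [5,6,7]=1
  size 4 → [3,5,6,7]=1  [4,5,6,7]=1
  size 5 → [2,3,5,6,7]=1  [3,4,5,6,7]=2
  size 6 → [1,3,4,5,6,7]=2  [2,3,4,5,6,7]=3
  first=0(c) contributes 5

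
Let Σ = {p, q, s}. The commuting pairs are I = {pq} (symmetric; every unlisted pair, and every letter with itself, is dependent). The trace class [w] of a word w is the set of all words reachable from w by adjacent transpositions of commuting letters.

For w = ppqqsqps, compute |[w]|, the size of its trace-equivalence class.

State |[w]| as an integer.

12

#0=p has no predecessor
#1=p depends on [0:p]
#2=q has no predecessor
#3=q depends on [2:q]
#4=s depends on [1:p, 3:q]
#5=q depends on [4:s]
#6=p depends on [4:s]
#7=s depends on [5:q, 6:p]
sources: [0:p, 2:q]
N(rest) = Σ N(rest − s) over sources s of rest; N(one piece) = 1:
  size 1 → [7]=1
  size 2 → [5,7]=1  [6,7]=1
  size 3 → [5,6,7]=2
  size 4 → [4,5,6,7]=2
  size 5 → [1,4,5,6,7]=2  [3,4,5,6,7]=2
  size 6 → [0,1,4,5,6,7]=2  [1,3,4,5,6,7]=4  [2,3,4,5,6,7]=2
  first=0(p) contributes 6
  first=2(q) contributes 6
|[w]| = 12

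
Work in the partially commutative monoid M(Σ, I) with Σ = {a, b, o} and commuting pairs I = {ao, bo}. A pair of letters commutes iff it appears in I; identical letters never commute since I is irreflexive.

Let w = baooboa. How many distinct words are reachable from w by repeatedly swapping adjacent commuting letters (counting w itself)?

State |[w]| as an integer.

piece 0:b — minimal
piece 1:a rests on {0:b}
piece 2:o — minimal
piece 3:o rests on {2:o}
piece 4:b rests on {1:a}
piece 5:o rests on {3:o}
piece 6:a rests on {4:b}
minimal pieces: {0:b, 2:o}
ways to finish when only these pieces remain (= sum over removing one remaining piece with nothing left below it):
  1 left: {5}→1  {6}→1
  2 left: {3,5}→1  {4,6}→1  {5,6}→2
  3 left: {1,4,6}→1  {2,3,5}→1  {3,5,6}→3  {4,5,6}→3
  4 left: {0,1,4,6}→1  {1,4,5,6}→4  {2,3,5,6}→4  {3,4,5,6}→6
  5 left: {0,1,4,5,6}→5  {1,3,4,5,6}→10  {2,3,4,5,6}→10
  placing 0:b first → 20 extensions
  placing 2:o first → 15 extensions
total linear extensions = 35

35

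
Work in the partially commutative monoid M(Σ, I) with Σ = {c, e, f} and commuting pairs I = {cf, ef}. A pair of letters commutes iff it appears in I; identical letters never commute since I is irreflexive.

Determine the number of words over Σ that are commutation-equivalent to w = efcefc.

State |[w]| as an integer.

15

0(e) covers ∅
1(f) covers ∅
2(c) covers 0:e
3(e) covers 2:c
4(f) covers 1:f
5(c) covers 3:e
floor of heap: 0:e, 1:f
completions by unplaced set U, small U first (add the entries for U minus each lowest piece of U):
  |U|=1: {4}:1  {5}:1
  |U|=2: {1,4}:1  {3,5}:1  {4,5}:2
  |U|=3: {1,4,5}:3  {2,3,5}:1  {3,4,5}:3
  |U|=4: {0,2,3,5}:1  {1,3,4,5}:6  {2,3,4,5}:4
  start at 0(e): 10
  start at 1(f): 5
sum over floor = 15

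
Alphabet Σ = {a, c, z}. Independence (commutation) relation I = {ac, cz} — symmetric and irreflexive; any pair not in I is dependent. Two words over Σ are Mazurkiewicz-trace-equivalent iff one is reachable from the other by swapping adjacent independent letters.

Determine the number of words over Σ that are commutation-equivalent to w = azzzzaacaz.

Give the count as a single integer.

#0=a has no predecessor
#1=z depends on [0:a]
#2=z depends on [1:z]
#3=z depends on [2:z]
#4=z depends on [3:z]
#5=a depends on [4:z]
#6=a depends on [5:a]
#7=c has no predecessor
#8=a depends on [6:a]
#9=z depends on [8:a]
sources: [0:a, 7:c]
N(rest) = Σ N(rest − s) over sources s of rest; N(one piece) = 1:
  size 1 → [7]=1  [9]=1
  size 2 → [7,9]=2  [8,9]=1
  size 3 → [6,8,9]=1  [7,8,9]=3
  size 4 → [5,6,8,9]=1  [6,7,8,9]=4
  size 5 → [4,5,6,8,9]=1  [5,6,7,8,9]=5
  size 6 → [3,4,5,6,8,9]=1  [4,5,6,7,8,9]=6
  size 7 → [2,3,4,5,6,8,9]=1  [3,4,5,6,7,8,9]=7
  size 8 → [1,2,3,4,5,6,8,9]=1  [2,3,4,5,6,7,8,9]=8
  first=0(a) contributes 9
  first=7(c) contributes 1
|[w]| = 10

10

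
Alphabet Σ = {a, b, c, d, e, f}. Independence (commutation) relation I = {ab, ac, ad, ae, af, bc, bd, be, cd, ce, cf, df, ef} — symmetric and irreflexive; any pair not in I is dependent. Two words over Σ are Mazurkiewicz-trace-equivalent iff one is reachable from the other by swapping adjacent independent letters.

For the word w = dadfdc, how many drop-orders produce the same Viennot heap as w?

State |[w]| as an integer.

piece 0:d — minimal
piece 1:a — minimal
piece 2:d rests on {0:d}
piece 3:f — minimal
piece 4:d rests on {2:d}
piece 5:c — minimal
minimal pieces: {0:d, 1:a, 3:f, 5:c}
ways to finish when only these pieces remain (= sum over removing one remaining piece with nothing left below it):
  1 left: {1}→1  {3}→1  {4}→1  {5}→1
  2 left: {1,3}→2  {1,4}→2  {1,5}→2  {2,4}→1  {3,4}→2  {3,5}→2  {4,5}→2
  3 left: {0,2,4}→1  {1,2,4}→3  {1,3,4}→6  {1,3,5}→6  {1,4,5}→6  {2,3,4}→3  {2,4,5}→3  {3,4,5}→6
  4 left: {0,1,2,4}→4  {0,2,3,4}→4  {0,2,4,5}→4  {1,2,3,4}→12  {1,2,4,5}→12  {1,3,4,5}→24  {2,3,4,5}→12
  placing 0:d first → 60 extensions
  placing 1:a first → 20 extensions
  placing 3:f first → 20 extensions
  placing 5:c first → 20 extensions
total linear extensions = 120

120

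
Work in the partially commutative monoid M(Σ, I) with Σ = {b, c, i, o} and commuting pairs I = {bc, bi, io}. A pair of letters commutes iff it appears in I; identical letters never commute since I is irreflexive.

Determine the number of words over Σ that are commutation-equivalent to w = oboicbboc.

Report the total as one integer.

#0=o has no predecessor
#1=b depends on [0:o]
#2=o depends on [1:b]
#3=i has no predecessor
#4=c depends on [2:o, 3:i]
#5=b depends on [2:o]
#6=b depends on [5:b]
#7=o depends on [4:c, 6:b]
#8=c depends on [7:o]
sources: [0:o, 3:i]
N(rest) = Σ N(rest − s) over sources s of rest; N(one piece) = 1:
  size 1 → [8]=1
  size 2 → [7,8]=1
  size 3 → [4,7,8]=1  [6,7,8]=1
  size 4 → [3,4,7,8]=1  [4,6,7,8]=2  [5,6,7,8]=1
  size 5 → [3,4,6,7,8]=3  [4,5,6,7,8]=3
  size 6 → [2,4,5,6,7,8]=3  [3,4,5,6,7,8]=6
  size 7 → [1,2,4,5,6,7,8]=3  [2,3,4,5,6,7,8]=9
  first=0(o) contributes 12
  first=3(i) contributes 3
|[w]| = 15

15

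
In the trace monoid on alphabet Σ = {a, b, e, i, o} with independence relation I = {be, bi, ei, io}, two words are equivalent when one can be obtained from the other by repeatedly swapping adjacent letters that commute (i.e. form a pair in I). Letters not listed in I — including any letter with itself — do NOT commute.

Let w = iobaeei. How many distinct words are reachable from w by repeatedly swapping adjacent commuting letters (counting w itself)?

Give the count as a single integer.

drop 0:i onto floor
drop 1:o onto floor
drop 2:b onto {1:o}
drop 3:a onto {0:i, 2:b}
drop 4:e onto {3:a}
drop 5:e onto {4:e}
drop 6:i onto {3:a}
ground layer = {0:i, 1:o}
drop-orders for the pieces not yet dropped (sum over which currently-grounded one goes next):
  1 to go: {5} 1  {6} 1
  2 to go: {4,5} 1  {5,6} 2
  3 to go: {4,5,6} 3
  4 to go: {3,4,5,6} 3
  5 to go: {0,3,4,5,6} 3  {2,3,4,5,6} 3
  if 0:i drops first: 3 orders
  if 1:o drops first: 6 orders
heap linearizations: 9

9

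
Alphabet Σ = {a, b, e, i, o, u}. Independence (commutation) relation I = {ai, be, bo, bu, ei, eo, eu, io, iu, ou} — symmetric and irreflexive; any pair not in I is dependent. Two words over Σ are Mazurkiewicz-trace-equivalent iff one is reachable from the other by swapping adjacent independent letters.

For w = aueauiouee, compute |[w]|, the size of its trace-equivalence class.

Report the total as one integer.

600

drop 0:a onto floor
drop 1:u onto {0:a}
drop 2:e onto {0:a}
drop 3:a onto {1:u, 2:e}
drop 4:u onto {3:a}
drop 5:i onto floor
drop 6:o onto {3:a}
drop 7:u onto {4:u}
drop 8:e onto {3:a}
drop 9:e onto {8:e}
ground layer = {0:a, 5:i}
drop-orders for the pieces not yet dropped (sum over which currently-grounded one goes next):
  1 to go: {5} 1  {6} 1  {7} 1  {9} 1
  2 to go: {4,7} 1  {5,6} 2  {5,7} 2  {5,9} 2  {6,7} 2  {6,9} 2  {7,9} 2  {8,9} 1
  3 to go: {4,5,7} 3  {4,6,7} 3  {4,7,9} 3  {5,6,7} 6  {5,6,9} 6  {5,7,9} 6  {5,8,9} 3  {6,7,9} 6  {6,8,9} 3  {7,8,9} 3
  4 to go: {4,5,6,7} 12  {4,5,7,9} 12  {4,6,7,9} 12  {4,7,8,9} 6  {5,6,7,9} 24  {5,6,8,9} 12  {5,7,8,9} 12  {6,7,8,9} 12
  5 to go: {4,5,6,7,9} 60  {4,5,7,8,9} 30  {4,6,7,8,9} 30  {5,6,7,8,9} 60
  6 to go: {3,4,6,7,8,9} 30  {4,5,6,7,8,9} 180
  7 to go: {1,3,4,6,7,8,9} 30  {2,3,4,6,7,8,9} 30  {3,4,5,6,7,8,9} 210
  8 to go: {1,2,3,4,6,7,8,9} 60  {1,3,4,5,6,7,8,9} 240  {2,3,4,5,6,7,8,9} 240
  if 0:a drops first: 540 orders
  if 5:i drops first: 60 orders
heap linearizations: 600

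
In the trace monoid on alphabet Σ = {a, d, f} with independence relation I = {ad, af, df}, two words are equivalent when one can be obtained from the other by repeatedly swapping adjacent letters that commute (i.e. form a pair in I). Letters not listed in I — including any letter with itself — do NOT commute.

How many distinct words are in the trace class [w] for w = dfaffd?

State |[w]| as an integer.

60

drop 0:d onto floor
drop 1:f onto floor
drop 2:a onto floor
drop 3:f onto {1:f}
drop 4:f onto {3:f}
drop 5:d onto {0:d}
ground layer = {0:d, 1:f, 2:a}
drop-orders for the pieces not yet dropped (sum over which currently-grounded one goes next):
  1 to go: {2} 1  {4} 1  {5} 1
  2 to go: {0,5} 1  {2,4} 2  {2,5} 2  {3,4} 1  {4,5} 2
  3 to go: {0,2,5} 3  {0,4,5} 3  {1,3,4} 1  {2,3,4} 3  {2,4,5} 6  {3,4,5} 3
  4 to go: {0,2,4,5} 12  {0,3,4,5} 6  {1,2,3,4} 4  {1,3,4,5} 4  {2,3,4,5} 12
  if 0:d drops first: 20 orders
  if 1:f drops first: 30 orders
  if 2:a drops first: 10 orders
heap linearizations: 60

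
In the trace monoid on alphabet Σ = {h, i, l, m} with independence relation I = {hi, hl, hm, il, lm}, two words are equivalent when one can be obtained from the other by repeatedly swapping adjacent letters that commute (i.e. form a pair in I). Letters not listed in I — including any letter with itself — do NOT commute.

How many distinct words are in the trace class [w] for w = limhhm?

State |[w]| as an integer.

0(l) covers ∅
1(i) covers ∅
2(m) covers 1:i
3(h) covers ∅
4(h) covers 3:h
5(m) covers 2:m
floor of heap: 0:l, 1:i, 3:h
completions by unplaced set U, small U first (add the entries for U minus each lowest piece of U):
  |U|=1: {0}:1  {4}:1  {5}:1
  |U|=2: {0,4}:2  {0,5}:2  {2,5}:1  {3,4}:1  {4,5}:2
  |U|=3: {0,2,5}:3  {0,3,4}:3  {0,4,5}:6  {1,2,5}:1  {2,4,5}:3  {3,4,5}:3
  |U|=4: {0,1,2,5}:4  {0,2,4,5}:12  {0,3,4,5}:12  {1,2,4,5}:4  {2,3,4,5}:6
  start at 0(l): 10
  start at 1(i): 30
  start at 3(h): 20
sum over floor = 60

60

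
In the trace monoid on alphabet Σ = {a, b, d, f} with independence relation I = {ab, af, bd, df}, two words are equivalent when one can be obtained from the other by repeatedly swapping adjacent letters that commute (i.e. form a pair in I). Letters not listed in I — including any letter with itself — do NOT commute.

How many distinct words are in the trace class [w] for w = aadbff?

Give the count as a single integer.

20

piece 0:a — minimal
piece 1:a rests on {0:a}
piece 2:d rests on {1:a}
piece 3:b — minimal
piece 4:f rests on {3:b}
piece 5:f rests on {4:f}
minimal pieces: {0:a, 3:b}
ways to finish when only these pieces remain (= sum over removing one remaining piece with nothing left below it):
  1 left: {2}→1  {5}→1
  2 left: {1,2}→1  {2,5}→2  {4,5}→1
  3 left: {0,1,2}→1  {1,2,5}→3  {2,4,5}→3  {3,4,5}→1
  4 left: {0,1,2,5}→4  {1,2,4,5}→6  {2,3,4,5}→4
  placing 0:a first → 10 extensions
  placing 3:b first → 10 extensions
total linear extensions = 20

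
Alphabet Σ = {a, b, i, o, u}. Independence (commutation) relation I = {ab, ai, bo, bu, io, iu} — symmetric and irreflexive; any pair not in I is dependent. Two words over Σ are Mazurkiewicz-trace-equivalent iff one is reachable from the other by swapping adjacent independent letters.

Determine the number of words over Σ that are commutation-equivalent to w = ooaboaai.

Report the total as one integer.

piece 0:o — minimal
piece 1:o rests on {0:o}
piece 2:a rests on {1:o}
piece 3:b — minimal
piece 4:o rests on {2:a}
piece 5:a rests on {4:o}
piece 6:a rests on {5:a}
piece 7:i rests on {3:b}
minimal pieces: {0:o, 3:b}
ways to finish when only these pieces remain (= sum over removing one remaining piece with nothing left below it):
  1 left: {6}→1  {7}→1
  2 left: {3,7}→1  {5,6}→1  {6,7}→2
  3 left: {3,6,7}→3  {4,5,6}→1  {5,6,7}→3
  4 left: {2,4,5,6}→1  {3,5,6,7}→6  {4,5,6,7}→4
  5 left: {1,2,4,5,6}→1  {2,4,5,6,7}→5  {3,4,5,6,7}→10
  6 left: {0,1,2,4,5,6}→1  {1,2,4,5,6,7}→6  {2,3,4,5,6,7}→15
  placing 0:o first → 21 extensions
  placing 3:b first → 7 extensions
total linear extensions = 28

28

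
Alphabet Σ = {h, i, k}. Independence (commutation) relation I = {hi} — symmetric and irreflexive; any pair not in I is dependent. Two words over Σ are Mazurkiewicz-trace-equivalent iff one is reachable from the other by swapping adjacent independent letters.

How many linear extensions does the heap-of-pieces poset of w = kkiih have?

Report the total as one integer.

3

piece 0:k — minimal
piece 1:k rests on {0:k}
piece 2:i rests on {1:k}
piece 3:i rests on {2:i}
piece 4:h rests on {1:k}
minimal pieces: {0:k}
ways to finish when only these pieces remain (= sum over removing one remaining piece with nothing left below it):
  1 left: {3}→1  {4}→1
  2 left: {2,3}→1  {3,4}→2
  3 left: {2,3,4}→3
  placing 0:k first → 3 extensions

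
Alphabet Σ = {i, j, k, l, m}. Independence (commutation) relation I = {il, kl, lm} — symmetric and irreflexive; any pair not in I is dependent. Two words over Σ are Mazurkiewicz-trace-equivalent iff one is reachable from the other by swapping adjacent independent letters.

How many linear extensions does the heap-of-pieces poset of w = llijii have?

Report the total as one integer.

0(l) covers ∅
1(l) covers 0:l
2(i) covers ∅
3(j) covers 1:l, 2:i
4(i) covers 3:j
5(i) covers 4:i
floor of heap: 0:l, 2:i
completions by unplaced set U, small U first (add the entries for U minus each lowest piece of U):
  |U|=1: {5}:1
  |U|=2: {4,5}:1
  |U|=3: {3,4,5}:1
  |U|=4: {1,3,4,5}:1  {2,3,4,5}:1
  start at 0(l): 2
  start at 2(i): 1
sum over floor = 3

3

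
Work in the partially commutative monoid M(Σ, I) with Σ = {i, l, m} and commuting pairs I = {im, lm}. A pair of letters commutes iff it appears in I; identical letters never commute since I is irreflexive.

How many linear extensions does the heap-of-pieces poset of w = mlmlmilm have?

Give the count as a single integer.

70

0(m) covers ∅
1(l) covers ∅
2(m) covers 0:m
3(l) covers 1:l
4(m) covers 2:m
5(i) covers 3:l
6(l) covers 5:i
7(m) covers 4:m
floor of heap: 0:m, 1:l
completions by unplaced set U, small U first (add the entries for U minus each lowest piece of U):
  |U|=1: {6}:1  {7}:1
  |U|=2: {4,7}:1  {5,6}:1  {6,7}:2
  |U|=3: {2,4,7}:1  {3,5,6}:1  {4,6,7}:3  {5,6,7}:3
  |U|=4: {0,2,4,7}:1  {1,3,5,6}:1  {2,4,6,7}:4  {3,5,6,7}:4  {4,5,6,7}:6
  |U|=5: {0,2,4,6,7}:5  {1,3,5,6,7}:5  {2,4,5,6,7}:10  {3,4,5,6,7}:10
  |U|=6: {0,2,4,5,6,7}:15  {1,3,4,5,6,7}:15  {2,3,4,5,6,7}:20
  start at 0(m): 35
  start at 1(l): 35
sum over floor = 70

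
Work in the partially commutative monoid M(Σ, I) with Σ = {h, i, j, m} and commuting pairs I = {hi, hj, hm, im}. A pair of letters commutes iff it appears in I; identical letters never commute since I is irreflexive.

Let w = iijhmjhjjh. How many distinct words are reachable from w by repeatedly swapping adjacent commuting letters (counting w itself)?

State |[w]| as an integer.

0(i) covers ∅
1(i) covers 0:i
2(j) covers 1:i
3(h) covers ∅
4(m) covers 2:j
5(j) covers 4:m
6(h) covers 3:h
7(j) covers 5:j
8(j) covers 7:j
9(h) covers 6:h
floor of heap: 0:i, 3:h
completions by unplaced set U, small U first (add the entries for U minus each lowest piece of U):
  |U|=1: {8}:1  {9}:1
  |U|=2: {6,9}:1  {7,8}:1  {8,9}:2
  |U|=3: {3,6,9}:1  {5,7,8}:1  {6,8,9}:3  {7,8,9}:3
  |U|=4: {3,6,8,9}:4  {4,5,7,8}:1  {5,7,8,9}:4  {6,7,8,9}:6
  |U|=5: {2,4,5,7,8}:1  {3,6,7,8,9}:10  {4,5,7,8,9}:5  {5,6,7,8,9}:10
  |U|=6: {1,2,4,5,7,8}:1  {2,4,5,7,8,9}:6  {3,5,6,7,8,9}:20  {4,5,6,7,8,9}:15
  |U|=7: {0,1,2,4,5,7,8}:1  {1,2,4,5,7,8,9}:7  {2,4,5,6,7,8,9}:21  {3,4,5,6,7,8,9}:35
  |U|=8: {0,1,2,4,5,7,8,9}:8  {1,2,4,5,6,7,8,9}:28  {2,3,4,5,6,7,8,9}:56
  start at 0(i): 84
  start at 3(h): 36
sum over floor = 120

120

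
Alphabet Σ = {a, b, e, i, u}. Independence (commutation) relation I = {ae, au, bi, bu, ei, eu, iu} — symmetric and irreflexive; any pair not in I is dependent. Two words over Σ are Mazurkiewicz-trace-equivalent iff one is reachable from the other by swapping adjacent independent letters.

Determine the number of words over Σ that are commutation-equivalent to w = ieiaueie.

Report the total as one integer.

280

piece 0:i — minimal
piece 1:e — minimal
piece 2:i rests on {0:i}
piece 3:a rests on {2:i}
piece 4:u — minimal
piece 5:e rests on {1:e}
piece 6:i rests on {3:a}
piece 7:e rests on {5:e}
minimal pieces: {0:i, 1:e, 4:u}
ways to finish when only these pieces remain (= sum over removing one remaining piece with nothing left below it):
  1 left: {4}→1  {6}→1  {7}→1
  2 left: {3,6}→1  {4,6}→2  {4,7}→2  {5,7}→1  {6,7}→2
  3 left: {1,5,7}→1  {2,3,6}→1  {3,4,6}→3  {3,6,7}→3  {4,5,7}→3  {4,6,7}→6  {5,6,7}→3
  4 left: {0,2,3,6}→1  {1,4,5,7}→4  {1,5,6,7}→4  {2,3,4,6}→4  {2,3,6,7}→4  {3,4,6,7}→12  {3,5,6,7}→6  {4,5,6,7}→12
  5 left: {0,2,3,4,6}→5  {0,2,3,6,7}→5  {1,3,5,6,7}→10  {1,4,5,6,7}→20  {2,3,4,6,7}→20  {2,3,5,6,7}→10  {3,4,5,6,7}→30
  6 left: {0,2,3,4,6,7}→30  {0,2,3,5,6,7}→15  {1,2,3,5,6,7}→20  {1,3,4,5,6,7}→60  {2,3,4,5,6,7}→60
  placing 0:i first → 140 extensions
  placing 1:e first → 105 extensions
  placing 4:u first → 35 extensions
total linear extensions = 280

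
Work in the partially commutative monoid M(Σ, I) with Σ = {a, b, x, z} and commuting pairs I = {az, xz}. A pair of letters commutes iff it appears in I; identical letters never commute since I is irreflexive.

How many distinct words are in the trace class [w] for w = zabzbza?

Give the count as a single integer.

drop 0:z onto floor
drop 1:a onto floor
drop 2:b onto {0:z, 1:a}
drop 3:z onto {2:b}
drop 4:b onto {3:z}
drop 5:z onto {4:b}
drop 6:a onto {4:b}
ground layer = {0:z, 1:a}
drop-orders for the pieces not yet dropped (sum over which currently-grounded one goes next):
  1 to go: {5} 1  {6} 1
  2 to go: {5,6} 2
  3 to go: {4,5,6} 2
  4 to go: {3,4,5,6} 2
  5 to go: {2,3,4,5,6} 2
  if 0:z drops first: 2 orders
  if 1:a drops first: 2 orders
heap linearizations: 4

4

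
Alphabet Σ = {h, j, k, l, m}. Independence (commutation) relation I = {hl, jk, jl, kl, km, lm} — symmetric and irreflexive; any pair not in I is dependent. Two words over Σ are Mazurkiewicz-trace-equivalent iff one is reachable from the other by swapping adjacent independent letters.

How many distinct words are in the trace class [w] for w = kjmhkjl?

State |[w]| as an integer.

42

0(k) covers ∅
1(j) covers ∅
2(m) covers 1:j
3(h) covers 0:k, 2:m
4(k) covers 3:h
5(j) covers 3:h
6(l) covers ∅
floor of heap: 0:k, 1:j, 6:l
completions by unplaced set U, small U first (add the entries for U minus each lowest piece of U):
  |U|=1: {4}:1  {5}:1  {6}:1
  |U|=2: {4,5}:2  {4,6}:2  {5,6}:2
  |U|=3: {3,4,5}:2  {4,5,6}:6
  |U|=4: {0,3,4,5}:2  {2,3,4,5}:2  {3,4,5,6}:8
  |U|=5: {0,2,3,4,5}:4  {0,3,4,5,6}:10  {1,2,3,4,5}:2  {2,3,4,5,6}:10
  start at 0(k): 12
  start at 1(j): 24
  start at 6(l): 6
sum over floor = 42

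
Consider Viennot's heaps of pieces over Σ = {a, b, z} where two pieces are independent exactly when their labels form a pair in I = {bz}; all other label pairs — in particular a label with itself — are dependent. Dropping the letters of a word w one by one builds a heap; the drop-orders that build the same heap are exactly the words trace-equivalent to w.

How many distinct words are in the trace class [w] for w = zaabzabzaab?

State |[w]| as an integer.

#0=z has no predecessor
#1=a depends on [0:z]
#2=a depends on [1:a]
#3=b depends on [2:a]
#4=z depends on [2:a]
#5=a depends on [3:b, 4:z]
#6=b depends on [5:a]
#7=z depends on [5:a]
#8=a depends on [6:b, 7:z]
#9=a depends on [8:a]
#10=b depends on [9:a]
sources: [0:z]
N(rest) = Σ N(rest − s) over sources s of rest; N(one piece) = 1:
  size 1 → [10]=1
  size 2 → [9,10]=1
  size 3 → [8,9,10]=1
  size 4 → [6,8,9,10]=1  [7,8,9,10]=1
  size 5 → [6,7,8,9,10]=2
  size 6 → [5,6,7,8,9,10]=2
  size 7 → [3,5,6,7,8,9,10]=2  [4,5,6,7,8,9,10]=2
  size 8 → [3,4,5,6,7,8,9,10]=4
  size 9 → [2,3,4,5,6,7,8,9,10]=4
  first=0(z) contributes 4

4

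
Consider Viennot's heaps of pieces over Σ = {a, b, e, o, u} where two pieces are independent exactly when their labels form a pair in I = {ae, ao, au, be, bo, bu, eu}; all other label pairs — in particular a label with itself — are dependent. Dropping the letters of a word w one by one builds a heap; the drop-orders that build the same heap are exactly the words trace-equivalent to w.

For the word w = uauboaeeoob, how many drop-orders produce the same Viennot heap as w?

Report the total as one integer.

330

piece 0:u — minimal
piece 1:a — minimal
piece 2:u rests on {0:u}
piece 3:b rests on {1:a}
piece 4:o rests on {2:u}
piece 5:a rests on {3:b}
piece 6:e rests on {4:o}
piece 7:e rests on {6:e}
piece 8:o rests on {7:e}
piece 9:o rests on {8:o}
piece 10:b rests on {5:a}
minimal pieces: {0:u, 1:a}
ways to finish when only these pieces remain (= sum over removing one remaining piece with nothing left below it):
  1 left: {9}→1  {10}→1
  2 left: {5,10}→1  {8,9}→1  {9,10}→2
  3 left: {3,5,10}→1  {5,9,10}→3  {7,8,9}→1  {8,9,10}→3
  4 left: {1,3,5,10}→1  {3,5,9,10}→4  {5,8,9,10}→6  {6,7,8,9}→1  {7,8,9,10}→4
  5 left: {1,3,5,9,10}→5  {3,5,8,9,10}→10  {4,6,7,8,9}→1  {5,7,8,9,10}→10  {6,7,8,9,10}→5
  6 left: {1,3,5,8,9,10}→15  {2,4,6,7,8,9}→1  {3,5,7,8,9,10}→20  {4,6,7,8,9,10}→6  {5,6,7,8,9,10}→15
  7 left: {0,2,4,6,7,8,9}→1  {1,3,5,7,8,9,10}→35  {2,4,6,7,8,9,10}→7  {3,5,6,7,8,9,10}→35  {4,5,6,7,8,9,10}→21
  8 left: {0,2,4,6,7,8,9,10}→8  {1,3,5,6,7,8,9,10}→70  {2,4,5,6,7,8,9,10}→28  {3,4,5,6,7,8,9,10}→56
  9 left: {0,2,4,5,6,7,8,9,10}→36  {1,3,4,5,6,7,8,9,10}→126  {2,3,4,5,6,7,8,9,10}→84
  placing 0:u first → 210 extensions
  placing 1:a first → 120 extensions
total linear extensions = 330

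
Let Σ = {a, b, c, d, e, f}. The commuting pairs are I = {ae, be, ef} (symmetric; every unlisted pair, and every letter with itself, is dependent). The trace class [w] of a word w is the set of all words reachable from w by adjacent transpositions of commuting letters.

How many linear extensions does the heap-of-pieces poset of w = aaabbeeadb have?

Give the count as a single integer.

piece 0:a — minimal
piece 1:a rests on {0:a}
piece 2:a rests on {1:a}
piece 3:b rests on {2:a}
piece 4:b rests on {3:b}
piece 5:e — minimal
piece 6:e rests on {5:e}
piece 7:a rests on {4:b}
piece 8:d rests on {6:e, 7:a}
piece 9:b rests on {8:d}
minimal pieces: {0:a, 5:e}
ways to finish when only these pieces remain (= sum over removing one remaining piece with nothing left below it):
  1 left: {9}→1
  2 left: {8,9}→1
  3 left: {6,8,9}→1  {7,8,9}→1
  4 left: {4,7,8,9}→1  {5,6,8,9}→1  {6,7,8,9}→2
  5 left: {3,4,7,8,9}→1  {4,6,7,8,9}→3  {5,6,7,8,9}→3
  6 left: {2,3,4,7,8,9}→1  {3,4,6,7,8,9}→4  {4,5,6,7,8,9}→6
  7 left: {1,2,3,4,7,8,9}→1  {2,3,4,6,7,8,9}→5  {3,4,5,6,7,8,9}→10
  8 left: {0,1,2,3,4,7,8,9}→1  {1,2,3,4,6,7,8,9}→6  {2,3,4,5,6,7,8,9}→15
  placing 0:a first → 21 extensions
  placing 5:e first → 7 extensions
total linear extensions = 28

28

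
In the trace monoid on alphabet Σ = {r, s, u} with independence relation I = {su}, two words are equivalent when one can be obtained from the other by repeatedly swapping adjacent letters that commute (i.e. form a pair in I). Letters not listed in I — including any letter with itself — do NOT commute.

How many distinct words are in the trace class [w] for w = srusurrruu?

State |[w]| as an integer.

drop 0:s onto floor
drop 1:r onto {0:s}
drop 2:u onto {1:r}
drop 3:s onto {1:r}
drop 4:u onto {2:u}
drop 5:r onto {3:s, 4:u}
drop 6:r onto {5:r}
drop 7:r onto {6:r}
drop 8:u onto {7:r}
drop 9:u onto {8:u}
ground layer = {0:s}
drop-orders for the pieces not yet dropped (sum over which currently-grounded one goes next):
  1 to go: {9} 1
  2 to go: {8,9} 1
  3 to go: {7,8,9} 1
  4 to go: {6,7,8,9} 1
  5 to go: {5,6,7,8,9} 1
  6 to go: {3,5,6,7,8,9} 1  {4,5,6,7,8,9} 1
  7 to go: {2,4,5,6,7,8,9} 1  {3,4,5,6,7,8,9} 2
  8 to go: {2,3,4,5,6,7,8,9} 3
  if 0:s drops first: 3 orders

3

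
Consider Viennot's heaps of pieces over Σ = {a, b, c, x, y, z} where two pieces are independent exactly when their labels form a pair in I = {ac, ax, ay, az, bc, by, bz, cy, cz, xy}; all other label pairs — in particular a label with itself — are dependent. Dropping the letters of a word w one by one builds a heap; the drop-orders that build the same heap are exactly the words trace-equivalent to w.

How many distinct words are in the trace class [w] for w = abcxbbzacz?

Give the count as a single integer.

180

0(a) covers ∅
1(b) covers 0:a
2(c) covers ∅
3(x) covers 1:b, 2:c
4(b) covers 3:x
5(b) covers 4:b
6(z) covers 3:x
7(a) covers 5:b
8(c) covers 3:x
9(z) covers 6:z
floor of heap: 0:a, 2:c
completions by unplaced set U, small U first (add the entries for U minus each lowest piece of U):
  |U|=1: {7}:1  {8}:1  {9}:1
  |U|=2: {5,7}:1  {6,9}:1  {7,8}:2  {7,9}:2  {8,9}:2
  |U|=3: {4,5,7}:1  {5,7,8}:3  {5,7,9}:3  {6,7,9}:3  {6,8,9}:3  {7,8,9}:6
  |U|=4: {4,5,7,8}:4  {4,5,7,9}:4  {5,6,7,9}:6  {5,7,8,9}:12  {6,7,8,9}:12
  |U|=5: {4,5,6,7,9}:10  {4,5,7,8,9}:20  {5,6,7,8,9}:30
  |U|=6: {4,5,6,7,8,9}:60
  |U|=7: {3,4,5,6,7,8,9}:60
  |U|=8: {1,3,4,5,6,7,8,9}:60  {2,3,4,5,6,7,8,9}:60
  start at 0(a): 120
  start at 2(c): 60
sum over floor = 180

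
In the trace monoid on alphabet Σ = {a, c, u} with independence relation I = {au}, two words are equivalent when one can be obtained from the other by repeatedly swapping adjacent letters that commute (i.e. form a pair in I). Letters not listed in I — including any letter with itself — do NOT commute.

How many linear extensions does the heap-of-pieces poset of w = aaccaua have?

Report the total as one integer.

#0=a has no predecessor
#1=a depends on [0:a]
#2=c depends on [1:a]
#3=c depends on [2:c]
#4=a depends on [3:c]
#5=u depends on [3:c]
#6=a depends on [4:a]
sources: [0:a]
N(rest) = Σ N(rest − s) over sources s of rest; N(one piece) = 1:
  size 1 → [5]=1  [6]=1
  size 2 → [4,6]=1  [5,6]=2
  size 3 → [4,5,6]=3
  size 4 → [3,4,5,6]=3
  size 5 → [2,3,4,5,6]=3
  first=0(a) contributes 3

3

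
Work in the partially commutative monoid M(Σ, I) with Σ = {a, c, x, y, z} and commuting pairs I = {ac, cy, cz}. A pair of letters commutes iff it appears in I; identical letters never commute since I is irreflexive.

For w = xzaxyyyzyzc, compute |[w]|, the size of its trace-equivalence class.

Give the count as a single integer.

#0=x has no predecessor
#1=z depends on [0:x]
#2=a depends on [1:z]
#3=x depends on [2:a]
#4=y depends on [3:x]
#5=y depends on [4:y]
#6=y depends on [5:y]
#7=z depends on [6:y]
#8=y depends on [7:z]
#9=z depends on [8:y]
#10=c depends on [3:x]
sources: [0:x]
N(rest) = Σ N(rest − s) over sources s of rest; N(one piece) = 1:
  size 1 → [9]=1  [10]=1
  size 2 → [8,9]=1  [9,10]=2
  size 3 → [7,8,9]=1  [8,9,10]=3
  size 4 → [6,7,8,9]=1  [7,8,9,10]=4
  size 5 → [5,6,7,8,9]=1  [6,7,8,9,10]=5
  size 6 → [4,5,6,7,8,9]=1  [5,6,7,8,9,10]=6
  size 7 → [4,5,6,7,8,9,10]=7
  size 8 → [3,4,5,6,7,8,9,10]=7
  size 9 → [2,3,4,5,6,7,8,9,10]=7
  first=0(x) contributes 7

7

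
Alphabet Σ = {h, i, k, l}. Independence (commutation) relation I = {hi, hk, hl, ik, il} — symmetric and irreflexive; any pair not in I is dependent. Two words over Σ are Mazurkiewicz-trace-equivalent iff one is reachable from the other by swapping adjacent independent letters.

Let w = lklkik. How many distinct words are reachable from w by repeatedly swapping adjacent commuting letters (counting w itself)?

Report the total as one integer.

6

drop 0:l onto floor
drop 1:k onto {0:l}
drop 2:l onto {1:k}
drop 3:k onto {2:l}
drop 4:i onto floor
drop 5:k onto {3:k}
ground layer = {0:l, 4:i}
drop-orders for the pieces not yet dropped (sum over which currently-grounded one goes next):
  1 to go: {4} 1  {5} 1
  2 to go: {3,5} 1  {4,5} 2
  3 to go: {2,3,5} 1  {3,4,5} 3
  4 to go: {1,2,3,5} 1  {2,3,4,5} 4
  if 0:l drops first: 5 orders
  if 4:i drops first: 1 orders
heap linearizations: 6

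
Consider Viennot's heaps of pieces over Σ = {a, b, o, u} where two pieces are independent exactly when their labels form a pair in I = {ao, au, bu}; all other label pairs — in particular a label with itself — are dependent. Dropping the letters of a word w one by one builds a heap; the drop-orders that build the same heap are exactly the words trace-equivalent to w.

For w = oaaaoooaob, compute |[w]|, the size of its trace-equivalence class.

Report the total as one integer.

126

0(o) covers ∅
1(a) covers ∅
2(a) covers 1:a
3(a) covers 2:a
4(o) covers 0:o
5(o) covers 4:o
6(o) covers 5:o
7(a) covers 3:a
8(o) covers 6:o
9(b) covers 7:a, 8:o
floor of heap: 0:o, 1:a
completions by unplaced set U, small U first (add the entries for U minus each lowest piece of U):
  |U|=1: {9}:1
  |U|=2: {7,9}:1  {8,9}:1
  |U|=3: {3,7,9}:1  {6,8,9}:1  {7,8,9}:2
  |U|=4: {2,3,7,9}:1  {3,7,8,9}:3  {5,6,8,9}:1  {6,7,8,9}:3
  |U|=5: {1,2,3,7,9}:1  {2,3,7,8,9}:4  {3,6,7,8,9}:6  {4,5,6,8,9}:1  {5,6,7,8,9}:4
  |U|=6: {0,4,5,6,8,9}:1  {1,2,3,7,8,9}:5  {2,3,6,7,8,9}:10  {3,5,6,7,8,9}:10  {4,5,6,7,8,9}:5
  |U|=7: {0,4,5,6,7,8,9}:6  {1,2,3,6,7,8,9}:15  {2,3,5,6,7,8,9}:20  {3,4,5,6,7,8,9}:15
  |U|=8: {0,3,4,5,6,7,8,9}:21  {1,2,3,5,6,7,8,9}:35  {2,3,4,5,6,7,8,9}:35
  start at 0(o): 70
  start at 1(a): 56
sum over floor = 126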